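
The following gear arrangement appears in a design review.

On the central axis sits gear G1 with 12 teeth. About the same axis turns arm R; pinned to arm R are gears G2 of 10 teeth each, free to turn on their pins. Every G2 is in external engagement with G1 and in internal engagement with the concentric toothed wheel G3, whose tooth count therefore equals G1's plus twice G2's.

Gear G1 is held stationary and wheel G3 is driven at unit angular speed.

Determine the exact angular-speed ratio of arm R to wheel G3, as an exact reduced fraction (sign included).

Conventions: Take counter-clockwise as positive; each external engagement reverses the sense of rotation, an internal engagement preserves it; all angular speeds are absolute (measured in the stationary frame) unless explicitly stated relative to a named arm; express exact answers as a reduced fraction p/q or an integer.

8/11

class = planetary set [G3 = 12+2·10 = 32; Willis about the carrier]
ring teeth: 12 + 2·10 = 32
12(ω_sun−ω_arm) = −32(ω_ring−ω_arm),  ω_sun = 0, ω_ring = 1
12(0−ω_arm) = −32(1−ω_arm)  ⇒  44·ω_arm = 32  ⇒  ω_arm = 8/11
ω_out/ω_in = 8/11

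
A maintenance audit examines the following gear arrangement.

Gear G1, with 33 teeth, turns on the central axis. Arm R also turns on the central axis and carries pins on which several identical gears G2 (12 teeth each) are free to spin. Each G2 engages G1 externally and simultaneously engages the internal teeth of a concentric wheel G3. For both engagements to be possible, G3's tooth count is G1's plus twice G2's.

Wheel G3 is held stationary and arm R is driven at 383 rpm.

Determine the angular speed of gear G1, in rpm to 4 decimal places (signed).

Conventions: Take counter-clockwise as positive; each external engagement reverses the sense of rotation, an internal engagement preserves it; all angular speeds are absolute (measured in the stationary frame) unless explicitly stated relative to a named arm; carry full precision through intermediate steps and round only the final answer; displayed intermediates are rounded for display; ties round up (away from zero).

planetary set (33T centre, 12T on arm, 57T internal) — Willis relation
normalise by the input: solve with ω_arm = 1, then scale by 383 rpm
ring teeth: 33 + 2·12 = 57
33(ω_sun−ω_arm) = −57(ω_ring−ω_arm),  ω_ring = 0, ω_arm = 1
ω_sun = 1 − (57/33)(0−1) = 30/11
scale: ω_sun = 30/11 × 383 rpm = +1044.5455 rpm

+1044.5455 rpm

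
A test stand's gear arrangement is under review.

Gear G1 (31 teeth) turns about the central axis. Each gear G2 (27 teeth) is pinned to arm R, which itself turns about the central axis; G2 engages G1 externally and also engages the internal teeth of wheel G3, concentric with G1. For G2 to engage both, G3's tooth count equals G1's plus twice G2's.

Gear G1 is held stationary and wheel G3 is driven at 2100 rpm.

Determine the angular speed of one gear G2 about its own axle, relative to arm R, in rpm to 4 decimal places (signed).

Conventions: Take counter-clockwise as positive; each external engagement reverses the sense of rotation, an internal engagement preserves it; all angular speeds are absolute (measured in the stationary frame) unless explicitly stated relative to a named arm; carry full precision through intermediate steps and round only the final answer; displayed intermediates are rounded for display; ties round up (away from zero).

planetary set (31T centre, 27T on arm, 85T internal) — Willis relation
normalise by the input: solve with ω_ring = 1, then scale by 2100 rpm
ring teeth: 31 + 2·27 = 85
31(ω_sun−ω_arm) = −85(ω_ring−ω_arm),  ω_sun = 0, ω_ring = 1
31(0−ω_arm) = −85(1−ω_arm)  ⇒  116·ω_arm = 85  ⇒  ω_arm = 85/116
sun–planet mesh: 31·(0−85/116) = −27·(ω_p−ω_arm)  ⇒  ω_p−ω_arm = 2635/3132
scale: ω_p−ω_arm = 2635/3132 × 2100 rpm = +1766.7625 rpm

+1766.7625 rpm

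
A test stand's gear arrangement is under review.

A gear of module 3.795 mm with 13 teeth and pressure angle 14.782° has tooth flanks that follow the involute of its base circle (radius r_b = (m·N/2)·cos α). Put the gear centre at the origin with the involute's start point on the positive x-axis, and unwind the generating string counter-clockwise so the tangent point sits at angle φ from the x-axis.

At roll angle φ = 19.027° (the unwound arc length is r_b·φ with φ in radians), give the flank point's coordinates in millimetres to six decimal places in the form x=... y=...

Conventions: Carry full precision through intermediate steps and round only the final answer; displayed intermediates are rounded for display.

x=25.130203 y=0.287961

recognized (one wheel, involute flank): single-mesh tooth geometry, m = 3.795, N = 13
pitch radius r_p = m·N/2 = 3.795·13/2 = 24.667500
base radius r_b = r_p·cos α = 24.667500·cos 14.782° = 23.851094
roll angle φ = 19.027° = 0.33208380 rad
x = r_b·(cos φ + φ·sin φ) = 25.130203
y = r_b·(sin φ − φ·cos φ) = 0.287961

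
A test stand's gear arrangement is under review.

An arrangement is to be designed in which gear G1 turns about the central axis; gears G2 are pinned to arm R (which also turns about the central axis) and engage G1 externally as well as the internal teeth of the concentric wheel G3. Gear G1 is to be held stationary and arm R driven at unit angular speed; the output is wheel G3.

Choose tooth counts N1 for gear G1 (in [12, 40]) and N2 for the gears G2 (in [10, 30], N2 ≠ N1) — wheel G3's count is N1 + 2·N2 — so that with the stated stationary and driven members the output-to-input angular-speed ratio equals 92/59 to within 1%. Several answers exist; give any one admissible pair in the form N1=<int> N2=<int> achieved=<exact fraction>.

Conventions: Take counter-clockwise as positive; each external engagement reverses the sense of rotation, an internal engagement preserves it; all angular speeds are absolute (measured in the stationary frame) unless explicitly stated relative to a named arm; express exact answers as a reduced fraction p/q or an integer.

N1=33 N2=13 achieved=92/59

class = planetary set [ratio 92/59 wanted; Willis about the carrier]
Willis with ω_sun = 0: ω_ring/ω_arm = (N1+N3)/N3; set equal to 92/59  ⇒  N3/N1 = 1/(92/59 − 1) = 59/33
N3 = N1 + 2·N2  ⇒  N2/N1 = (N3/N1 − 1)/2 = (59/33 − 1)/2 = 13/33
smallest multiple with N1 ≥ 12 and N2 ≥ 10: k = 1  ⇒  N1 = 1·33 = 33, N2 = 1·13 = 13 (N1 ≤ 40, N2 ≤ 30, N2 ≠ N1 ✓), N3 = 33 + 2·13 = 59
check: (N1+N3)/N3 with N1 = 33, N3 = 59 gives 92/59; |achieved − target| = 0 ≤ 23/1475 ✓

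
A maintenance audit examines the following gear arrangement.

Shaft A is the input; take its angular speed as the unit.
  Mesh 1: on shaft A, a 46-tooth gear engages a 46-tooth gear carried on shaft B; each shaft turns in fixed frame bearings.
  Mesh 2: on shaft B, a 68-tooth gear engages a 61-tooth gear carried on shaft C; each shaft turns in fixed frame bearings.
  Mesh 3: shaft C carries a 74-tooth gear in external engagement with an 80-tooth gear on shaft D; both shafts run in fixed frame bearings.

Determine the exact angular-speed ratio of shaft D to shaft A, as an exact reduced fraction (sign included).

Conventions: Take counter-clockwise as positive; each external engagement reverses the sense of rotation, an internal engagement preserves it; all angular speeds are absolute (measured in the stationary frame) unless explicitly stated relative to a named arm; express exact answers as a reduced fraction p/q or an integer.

class = fixed-axis compound train [3 meshes; 3 ratios multiply, 3 sense flips]
mesh 1 [46T→46T]: running ratio 1, sense −
mesh 2 [68T→61T]: running ratio 68/61, sense +
mesh 3 [74T→80T]: running ratio 629/610, sense −
ω_out/ω_in = -629/610

-629/610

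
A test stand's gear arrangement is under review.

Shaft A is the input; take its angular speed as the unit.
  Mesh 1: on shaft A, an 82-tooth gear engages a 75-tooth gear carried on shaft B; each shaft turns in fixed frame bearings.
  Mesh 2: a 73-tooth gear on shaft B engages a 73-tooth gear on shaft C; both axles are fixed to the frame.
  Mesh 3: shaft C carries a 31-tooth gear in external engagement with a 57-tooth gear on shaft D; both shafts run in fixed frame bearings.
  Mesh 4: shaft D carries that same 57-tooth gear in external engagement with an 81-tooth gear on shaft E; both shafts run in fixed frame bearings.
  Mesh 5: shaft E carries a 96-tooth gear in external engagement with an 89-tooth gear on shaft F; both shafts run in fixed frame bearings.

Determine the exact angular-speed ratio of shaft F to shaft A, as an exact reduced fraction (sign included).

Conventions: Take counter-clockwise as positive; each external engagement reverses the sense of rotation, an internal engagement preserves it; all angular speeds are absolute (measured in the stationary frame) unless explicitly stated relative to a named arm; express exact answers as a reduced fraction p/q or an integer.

class = fixed-axis compound train [5 meshes; 5 ratios multiply, 5 sense flips]
mesh 1 [82T→75T]: running ratio 82/75, sense −
mesh 2 [73T→73T]: running ratio 82/75, sense +
mesh 3 [31T→57T]: running ratio 2542/4275, sense −
mesh 4 [57T→81T]: running ratio 2542/6075, sense +
mesh 5 [96T→89T]: running ratio 81344/180225, sense −
ω_out/ω_in = -81344/180225

-81344/180225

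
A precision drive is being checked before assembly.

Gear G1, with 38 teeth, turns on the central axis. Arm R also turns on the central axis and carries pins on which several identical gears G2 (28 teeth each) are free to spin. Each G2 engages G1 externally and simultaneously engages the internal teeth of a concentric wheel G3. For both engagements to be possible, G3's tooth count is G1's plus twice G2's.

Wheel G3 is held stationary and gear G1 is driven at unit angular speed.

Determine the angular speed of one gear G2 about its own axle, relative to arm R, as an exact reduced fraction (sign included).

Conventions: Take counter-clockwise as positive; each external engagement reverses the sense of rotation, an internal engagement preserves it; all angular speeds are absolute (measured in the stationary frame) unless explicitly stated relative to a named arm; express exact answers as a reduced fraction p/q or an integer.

-893/924

planetary set (38T centre, 28T on arm, 94T internal) — Willis relation
ring teeth: 38 + 2·28 = 94
38(ω_sun−ω_arm) = −94(ω_ring−ω_arm),  ω_ring = 0, ω_sun = 1
38(1−ω_arm) = −94(0−ω_arm)  ⇒  132·ω_arm = 38  ⇒  ω_arm = 19/66
sun–planet mesh: 38·(1−19/66) = −28·(ω_p−ω_arm)  ⇒  ω_p−ω_arm = -893/924
exact speed ratio = -893/924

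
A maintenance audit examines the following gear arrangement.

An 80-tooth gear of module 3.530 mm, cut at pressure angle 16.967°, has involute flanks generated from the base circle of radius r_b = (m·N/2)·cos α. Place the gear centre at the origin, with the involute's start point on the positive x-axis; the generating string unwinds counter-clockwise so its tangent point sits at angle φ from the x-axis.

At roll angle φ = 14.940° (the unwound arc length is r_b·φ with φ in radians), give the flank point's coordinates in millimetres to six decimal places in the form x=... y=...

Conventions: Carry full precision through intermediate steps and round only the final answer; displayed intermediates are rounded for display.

x=139.567514 y=0.792710

recognized (one wheel, involute flank): single-mesh tooth geometry, m = 3.530, N = 80
pitch radius r_p = m·N/2 = 3.530·80/2 = 141.200000
base radius r_b = r_p·cos α = 141.200000·cos 16.967° = 135.053986
roll angle φ = 14.940° = 0.26075219 rad
x = r_b·(cos φ + φ·sin φ) = 139.567514
y = r_b·(sin φ − φ·cos φ) = 0.792710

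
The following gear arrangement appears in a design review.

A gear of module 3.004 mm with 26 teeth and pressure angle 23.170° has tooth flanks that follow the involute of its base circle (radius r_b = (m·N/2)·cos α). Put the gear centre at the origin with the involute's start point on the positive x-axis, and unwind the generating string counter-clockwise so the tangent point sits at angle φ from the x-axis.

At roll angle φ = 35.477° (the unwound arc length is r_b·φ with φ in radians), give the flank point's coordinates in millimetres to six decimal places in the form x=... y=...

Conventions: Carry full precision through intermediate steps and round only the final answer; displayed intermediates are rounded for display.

x=42.138750 y=2.733560

recognized (one wheel, involute flank): single-mesh tooth geometry, m = 3.004, N = 26
pitch radius r_p = m·N/2 = 3.004·26/2 = 39.052000
base radius r_b = r_p·cos α = 39.052000·cos 23.170° = 35.902124
roll angle φ = 35.477° = 0.61919046 rad
x = r_b·(cos φ + φ·sin φ) = 42.138750
y = r_b·(sin φ − φ·cos φ) = 2.733560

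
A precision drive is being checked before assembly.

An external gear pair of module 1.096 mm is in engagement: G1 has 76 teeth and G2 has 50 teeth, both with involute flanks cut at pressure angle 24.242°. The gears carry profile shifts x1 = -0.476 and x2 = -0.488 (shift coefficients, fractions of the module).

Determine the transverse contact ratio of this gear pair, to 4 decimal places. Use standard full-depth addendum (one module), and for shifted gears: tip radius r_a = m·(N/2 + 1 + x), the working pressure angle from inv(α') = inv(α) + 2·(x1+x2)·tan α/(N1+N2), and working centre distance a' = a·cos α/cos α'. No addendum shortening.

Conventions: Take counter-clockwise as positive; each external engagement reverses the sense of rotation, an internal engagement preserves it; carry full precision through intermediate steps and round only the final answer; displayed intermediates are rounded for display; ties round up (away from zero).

recognized (one external pair, fixed centres): single-mesh tooth geometry, m = 1.096, N1 = 76, N2 = 50
base radii: r_b1 = 37.975454, r_b2 = 24.983851
tip radii: r_a1 = 42.222304, r_a2 = 27.961152
inv(α') = inv(24.242°) + 2·(-0.476-0.488)·tan α/(76+50) = 0.02030619  ⇒  α' = 22.08820°
a' = a·cos α / cos α' = 69.0480·cos 24.242°/cos 22.08820° = 67.946138
action lengths: √(r_a1²−r_b1²) = 18.455023, √(r_a2²−r_b2²) = 12.555206
base pitch p_b = π·m·cos α = 3.139563
CR = (18.455023 + 12.555206 − 67.946138·sin 22.08820°)/3.139563 = 1.739162
contact ratio ≈ 1.7392

1.7392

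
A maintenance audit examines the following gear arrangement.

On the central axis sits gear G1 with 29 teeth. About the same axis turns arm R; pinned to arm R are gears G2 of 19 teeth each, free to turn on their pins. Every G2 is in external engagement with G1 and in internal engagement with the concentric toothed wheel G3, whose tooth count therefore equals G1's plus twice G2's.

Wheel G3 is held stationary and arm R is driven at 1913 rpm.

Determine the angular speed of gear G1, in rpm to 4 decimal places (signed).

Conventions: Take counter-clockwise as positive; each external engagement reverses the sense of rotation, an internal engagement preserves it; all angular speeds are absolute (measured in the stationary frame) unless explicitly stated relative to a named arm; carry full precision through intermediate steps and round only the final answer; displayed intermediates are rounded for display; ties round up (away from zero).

topology: planetary set — G1 29T / G2 19T / G3 67T, arm = carrier (Willis)
normalise by the input: solve with ω_arm = 1, then scale by 1913 rpm
ring teeth: 29 + 2·19 = 67
29(ω_sun−ω_arm) = −67(ω_ring−ω_arm),  ω_ring = 0, ω_arm = 1
ω_sun = 1 − (67/29)(0−1) = 96/29
scale: ω_sun = 96/29 × 1913 rpm = +6332.6897 rpm

+6332.6897 rpm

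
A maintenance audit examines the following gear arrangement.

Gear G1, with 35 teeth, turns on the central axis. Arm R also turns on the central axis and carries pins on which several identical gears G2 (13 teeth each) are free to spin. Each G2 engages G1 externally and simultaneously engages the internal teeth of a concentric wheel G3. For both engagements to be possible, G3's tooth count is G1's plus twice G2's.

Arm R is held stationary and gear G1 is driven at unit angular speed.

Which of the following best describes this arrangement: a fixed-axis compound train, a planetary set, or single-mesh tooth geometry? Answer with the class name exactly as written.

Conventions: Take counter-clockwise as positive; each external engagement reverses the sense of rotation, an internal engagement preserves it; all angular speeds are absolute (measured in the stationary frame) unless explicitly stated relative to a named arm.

planetary set

class = planetary set [G3 = 35+2·13 = 61; Willis about the carrier]
classification: planetary set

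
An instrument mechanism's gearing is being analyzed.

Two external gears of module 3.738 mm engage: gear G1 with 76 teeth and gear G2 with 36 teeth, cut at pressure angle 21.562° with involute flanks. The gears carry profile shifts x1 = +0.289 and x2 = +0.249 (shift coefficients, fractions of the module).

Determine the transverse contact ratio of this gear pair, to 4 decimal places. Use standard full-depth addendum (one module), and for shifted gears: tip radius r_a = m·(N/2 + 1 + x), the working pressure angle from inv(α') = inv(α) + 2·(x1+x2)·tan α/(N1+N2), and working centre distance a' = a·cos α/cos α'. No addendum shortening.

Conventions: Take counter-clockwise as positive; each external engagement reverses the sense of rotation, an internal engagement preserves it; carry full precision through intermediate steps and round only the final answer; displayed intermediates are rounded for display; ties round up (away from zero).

single-mesh involute tooth geometry (76T engaging 36T at module 3.738)
base radii: r_b1 = 132.103822, r_b2 = 62.575495
tip radii: r_a1 = 146.862282, r_a2 = 71.952762
inv(α') = inv(21.562°) + 2·(+0.289+0.249)·tan α/(76+36) = 0.02262949  ⇒  α' = 22.86570°
a' = a·cos α / cos α' = 209.3280·cos 21.562°/cos 22.86570° = 211.282257
action lengths: √(r_a1²−r_b1²) = 64.164710, √(r_a2²−r_b2²) = 35.517706
base pitch p_b = π·m·cos α = 10.921484
CR = (64.164710 + 35.517706 − 211.282257·sin 22.86570°)/10.921484 = 1.610034
contact ratio ≈ 1.6100

1.6100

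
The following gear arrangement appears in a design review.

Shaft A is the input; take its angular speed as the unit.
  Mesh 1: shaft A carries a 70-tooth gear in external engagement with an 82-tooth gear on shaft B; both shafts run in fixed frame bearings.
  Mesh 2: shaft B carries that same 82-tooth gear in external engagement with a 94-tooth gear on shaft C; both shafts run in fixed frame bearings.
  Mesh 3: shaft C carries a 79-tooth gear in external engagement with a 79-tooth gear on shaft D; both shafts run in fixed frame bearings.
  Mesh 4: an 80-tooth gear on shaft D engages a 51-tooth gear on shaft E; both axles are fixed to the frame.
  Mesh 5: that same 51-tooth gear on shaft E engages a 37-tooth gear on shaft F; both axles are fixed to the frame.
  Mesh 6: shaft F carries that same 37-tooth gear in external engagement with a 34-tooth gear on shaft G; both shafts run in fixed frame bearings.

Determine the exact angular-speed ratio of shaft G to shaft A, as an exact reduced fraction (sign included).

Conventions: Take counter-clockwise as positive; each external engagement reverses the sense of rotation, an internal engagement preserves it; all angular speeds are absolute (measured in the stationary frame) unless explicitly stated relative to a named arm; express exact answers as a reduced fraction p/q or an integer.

1400/799

class = fixed-axis compound train [6 meshes; 6 ratios multiply, 6 sense flips]
mesh 1 [70T→82T]: running ratio 35/41, sense −
mesh 2 [82T→94T]: running ratio 35/47, sense +
mesh 3 [79T→79T]: running ratio 35/47, sense −
mesh 4 [80T→51T]: running ratio 2800/2397, sense +
mesh 5 [51T→37T]: running ratio 2800/1739, sense −
mesh 6 [37T→34T]: running ratio 1400/799, sense +
ω_out/ω_in = 1400/799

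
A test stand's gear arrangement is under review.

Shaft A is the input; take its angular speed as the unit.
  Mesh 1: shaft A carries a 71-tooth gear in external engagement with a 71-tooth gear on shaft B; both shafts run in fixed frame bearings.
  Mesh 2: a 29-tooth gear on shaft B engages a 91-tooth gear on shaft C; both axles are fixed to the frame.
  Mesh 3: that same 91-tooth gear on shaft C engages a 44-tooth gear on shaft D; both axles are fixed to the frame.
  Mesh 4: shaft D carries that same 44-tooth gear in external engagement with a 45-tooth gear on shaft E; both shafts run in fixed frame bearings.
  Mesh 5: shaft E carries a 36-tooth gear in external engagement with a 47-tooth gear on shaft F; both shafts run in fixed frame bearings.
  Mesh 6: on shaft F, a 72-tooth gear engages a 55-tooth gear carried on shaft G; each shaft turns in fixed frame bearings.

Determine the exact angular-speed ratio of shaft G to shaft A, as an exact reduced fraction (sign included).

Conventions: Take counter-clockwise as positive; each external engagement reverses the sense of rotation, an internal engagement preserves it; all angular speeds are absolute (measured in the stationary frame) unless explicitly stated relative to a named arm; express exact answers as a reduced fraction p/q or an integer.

class = fixed-axis compound train [6 meshes; 6 ratios multiply, 6 sense flips]
mesh 1 [71T→71T]: running ratio 1, sense −
mesh 2 [29T→91T]: running ratio 29/91, sense +
mesh 3 [91T→44T]: running ratio 29/44, sense −
mesh 4 [44T→45T]: running ratio 29/45, sense +
mesh 5 [36T→47T]: running ratio 116/235, sense −
mesh 6 [72T→55T]: running ratio 8352/12925, sense +
ω_out/ω_in = 8352/12925

8352/12925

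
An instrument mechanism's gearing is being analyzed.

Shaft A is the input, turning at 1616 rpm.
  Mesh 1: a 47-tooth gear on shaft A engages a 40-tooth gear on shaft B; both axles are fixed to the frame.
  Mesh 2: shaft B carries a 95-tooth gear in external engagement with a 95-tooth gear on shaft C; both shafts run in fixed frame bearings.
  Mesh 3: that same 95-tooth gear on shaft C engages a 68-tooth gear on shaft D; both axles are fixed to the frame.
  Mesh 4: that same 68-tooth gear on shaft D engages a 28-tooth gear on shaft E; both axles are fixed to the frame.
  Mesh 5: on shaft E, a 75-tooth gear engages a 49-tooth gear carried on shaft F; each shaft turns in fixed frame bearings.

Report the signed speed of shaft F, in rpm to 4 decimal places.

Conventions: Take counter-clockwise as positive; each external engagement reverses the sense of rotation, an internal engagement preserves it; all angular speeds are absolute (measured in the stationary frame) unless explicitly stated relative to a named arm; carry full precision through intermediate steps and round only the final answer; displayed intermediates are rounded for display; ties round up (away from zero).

5-mesh fixed-axis compound train (all bearings frame-fixed)
mesh 1 [47T→40T]: ω = 1616.0000×47/40 = 1898.8000 rpm, sense flips to −
mesh 2 [95T→95T]: ω = 1898.8000×95/95 = 1898.8000 rpm, sense flips to +
mesh 3 [95T→68T]: ω = 1898.8000×95/68 = 2652.7353 rpm, sense flips to −
mesh 4 [68T→28T]: ω = 2652.7353×68/28 = 6442.3571 rpm, sense flips to +
mesh 5 [75T→49T]: ω = 6442.3571×75/49 = 9860.7507 rpm, sense flips to −
signed output speed = -9860.7507 rpm

-9860.7507 rpm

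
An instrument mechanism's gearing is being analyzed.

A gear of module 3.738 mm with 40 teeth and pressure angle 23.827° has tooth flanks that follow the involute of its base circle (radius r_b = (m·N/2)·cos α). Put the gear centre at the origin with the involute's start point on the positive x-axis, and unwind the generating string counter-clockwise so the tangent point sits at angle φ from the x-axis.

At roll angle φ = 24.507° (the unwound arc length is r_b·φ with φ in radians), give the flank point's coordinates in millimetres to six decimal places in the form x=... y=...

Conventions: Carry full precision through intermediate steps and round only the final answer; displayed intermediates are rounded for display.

x=74.360772 y=1.751442

single-mesh involute tooth geometry (40T wheel at module 3.738)
pitch radius r_p = m·N/2 = 3.738·40/2 = 74.760000
base radius r_b = r_p·cos α = 74.760000·cos 23.827° = 68.388160
roll angle φ = 24.507° = 0.42772784 rad
x = r_b·(cos φ + φ·sin φ) = 74.360772
y = r_b·(sin φ − φ·cos φ) = 1.751442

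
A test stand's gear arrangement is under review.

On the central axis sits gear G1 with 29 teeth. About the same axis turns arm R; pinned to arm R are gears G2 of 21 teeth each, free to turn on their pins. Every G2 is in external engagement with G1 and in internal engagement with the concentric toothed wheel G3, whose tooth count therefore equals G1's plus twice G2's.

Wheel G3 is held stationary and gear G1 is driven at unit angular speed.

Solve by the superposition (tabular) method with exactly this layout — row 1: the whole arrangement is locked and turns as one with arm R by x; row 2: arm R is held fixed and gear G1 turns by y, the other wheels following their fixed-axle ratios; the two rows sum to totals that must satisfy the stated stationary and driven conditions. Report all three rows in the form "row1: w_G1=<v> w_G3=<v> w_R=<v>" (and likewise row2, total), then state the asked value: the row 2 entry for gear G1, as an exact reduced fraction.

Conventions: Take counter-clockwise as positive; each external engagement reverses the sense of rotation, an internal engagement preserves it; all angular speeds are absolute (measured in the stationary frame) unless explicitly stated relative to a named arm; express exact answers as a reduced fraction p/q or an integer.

recognized (axles ride arm R): planetary set, 29/21/71 teeth
row 1: whole set turns with the arm by x
superposition row 2 [arm held]: sun y, ring −(29/71)·y, arm 0
boundary: total ω_ring = x − (29/71)·y = 0 and total ω_sun = x + y = 1  ⇒  y = 71/100, x = 29/100
row 2 ring = −(29/71)·71/100 = -29/100
totals (row 1 + row 2): sun 29/100 + 71/100 = 1, ring 29/100 + (-29/100) = 0, arm 29/100 + 0 = 29/100
asked cell (row2, sun) = 71/100

row1: w_G1=29/100 w_G3=29/100 w_R=29/100
row2: w_G1=71/100 w_G3=-29/100 w_R=0
total: w_G1=1 w_G3=0 w_R=29/100
asked value: 71/100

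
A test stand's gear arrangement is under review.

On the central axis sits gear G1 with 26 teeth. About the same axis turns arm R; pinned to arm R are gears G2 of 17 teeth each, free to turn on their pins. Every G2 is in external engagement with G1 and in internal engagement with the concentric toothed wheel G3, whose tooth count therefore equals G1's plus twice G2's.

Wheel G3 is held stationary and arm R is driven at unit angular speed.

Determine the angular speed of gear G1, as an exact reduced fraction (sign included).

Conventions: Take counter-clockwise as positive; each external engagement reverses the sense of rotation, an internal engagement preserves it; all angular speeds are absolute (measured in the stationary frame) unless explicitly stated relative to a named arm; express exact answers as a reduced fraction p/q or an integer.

planetary set (26T centre, 17T on arm, 60T internal) — Willis relation
ring teeth: 26 + 2·17 = 60
26(ω_sun−ω_arm) = −60(ω_ring−ω_arm),  ω_ring = 0, ω_arm = 1
ω_sun = 1 − (60/26)(0−1) = 43/13
exact speed ratio = 43/13

43/13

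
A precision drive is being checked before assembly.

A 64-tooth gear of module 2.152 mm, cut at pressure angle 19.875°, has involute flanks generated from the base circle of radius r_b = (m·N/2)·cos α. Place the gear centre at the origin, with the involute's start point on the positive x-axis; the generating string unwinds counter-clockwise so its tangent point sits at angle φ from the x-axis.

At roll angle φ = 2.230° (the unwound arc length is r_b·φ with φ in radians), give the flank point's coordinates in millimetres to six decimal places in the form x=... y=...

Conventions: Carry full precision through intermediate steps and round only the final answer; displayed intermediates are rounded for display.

x=64.811256 y=0.001273

recognized (one wheel, involute flank): single-mesh tooth geometry, m = 2.152, N = 64
pitch radius r_p = m·N/2 = 2.152·64/2 = 68.864000
base radius r_b = r_p·cos α = 68.864000·cos 19.875° = 64.762223
roll angle φ = 2.230° = 0.03892084 rad
x = r_b·(cos φ + φ·sin φ) = 64.811256
y = r_b·(sin φ − φ·cos φ) = 0.001273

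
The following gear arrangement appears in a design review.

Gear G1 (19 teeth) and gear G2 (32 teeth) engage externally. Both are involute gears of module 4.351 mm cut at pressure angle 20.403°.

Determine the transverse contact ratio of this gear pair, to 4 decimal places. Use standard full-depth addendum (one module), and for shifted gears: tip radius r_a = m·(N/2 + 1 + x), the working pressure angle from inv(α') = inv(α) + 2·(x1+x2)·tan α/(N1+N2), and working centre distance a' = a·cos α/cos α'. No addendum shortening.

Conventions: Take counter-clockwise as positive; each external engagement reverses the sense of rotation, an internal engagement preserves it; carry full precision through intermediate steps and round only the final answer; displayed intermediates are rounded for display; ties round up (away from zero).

recognized (one external pair, fixed centres): single-mesh tooth geometry, m = 4.351, N1 = 19, N2 = 32
base radii: r_b1 = 38.741328, r_b2 = 65.248552
tip radii: r_a1 = 45.685500, r_a2 = 73.967000
no profile shift: α' = α, a' = a
action lengths: √(r_a1²−r_b1²) = 24.213104, √(r_a2²−r_b2²) = 34.838822
base pitch p_b = π·m·cos α = 12.811523
CR = (24.213104 + 34.838822 − 110.950500·sin 20.40300°)/12.811523 = 1.590150
contact ratio ≈ 1.5901

1.5901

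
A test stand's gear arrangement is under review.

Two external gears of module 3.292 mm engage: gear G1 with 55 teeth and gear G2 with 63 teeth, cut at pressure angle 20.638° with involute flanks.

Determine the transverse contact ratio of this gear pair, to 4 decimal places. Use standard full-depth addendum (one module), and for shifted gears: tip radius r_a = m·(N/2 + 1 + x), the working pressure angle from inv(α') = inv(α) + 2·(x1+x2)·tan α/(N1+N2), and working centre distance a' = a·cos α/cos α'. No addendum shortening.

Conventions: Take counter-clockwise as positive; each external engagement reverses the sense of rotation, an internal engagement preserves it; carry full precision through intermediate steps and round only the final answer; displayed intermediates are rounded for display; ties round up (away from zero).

1.7465

recognized (one external pair, fixed centres): single-mesh tooth geometry, m = 3.292, N1 = 55, N2 = 63
base radii: r_b1 = 84.720326, r_b2 = 97.043282
tip radii: r_a1 = 93.822000, r_a2 = 106.990000
no profile shift: α' = α, a' = a
action lengths: √(r_a1²−r_b1²) = 40.311711, √(r_a2²−r_b2²) = 45.049544
base pitch p_b = π·m·cos α = 9.678427
CR = (40.311711 + 45.049544 − 194.228000·sin 20.63800°)/9.678427 = 1.746481
contact ratio ≈ 1.7465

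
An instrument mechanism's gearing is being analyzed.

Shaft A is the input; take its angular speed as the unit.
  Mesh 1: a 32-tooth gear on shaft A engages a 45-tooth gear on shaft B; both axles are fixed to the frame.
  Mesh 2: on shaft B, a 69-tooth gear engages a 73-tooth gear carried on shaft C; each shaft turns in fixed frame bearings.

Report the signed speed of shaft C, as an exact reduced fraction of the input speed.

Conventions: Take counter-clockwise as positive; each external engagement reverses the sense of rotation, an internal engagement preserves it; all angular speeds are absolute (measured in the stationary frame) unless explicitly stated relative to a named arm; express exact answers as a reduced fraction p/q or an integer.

2-mesh fixed-axis compound train (all bearings frame-fixed)
mesh 1 [32T→45T]: |ω|/ω_in = 1×32/45 = 32/45, sense flips to −
mesh 2 [69T→73T]: |ω|/ω_in = (32/45)×69/73 = 736/1095, sense flips to +
signed output speed (× input speed) = 736/1095

736/1095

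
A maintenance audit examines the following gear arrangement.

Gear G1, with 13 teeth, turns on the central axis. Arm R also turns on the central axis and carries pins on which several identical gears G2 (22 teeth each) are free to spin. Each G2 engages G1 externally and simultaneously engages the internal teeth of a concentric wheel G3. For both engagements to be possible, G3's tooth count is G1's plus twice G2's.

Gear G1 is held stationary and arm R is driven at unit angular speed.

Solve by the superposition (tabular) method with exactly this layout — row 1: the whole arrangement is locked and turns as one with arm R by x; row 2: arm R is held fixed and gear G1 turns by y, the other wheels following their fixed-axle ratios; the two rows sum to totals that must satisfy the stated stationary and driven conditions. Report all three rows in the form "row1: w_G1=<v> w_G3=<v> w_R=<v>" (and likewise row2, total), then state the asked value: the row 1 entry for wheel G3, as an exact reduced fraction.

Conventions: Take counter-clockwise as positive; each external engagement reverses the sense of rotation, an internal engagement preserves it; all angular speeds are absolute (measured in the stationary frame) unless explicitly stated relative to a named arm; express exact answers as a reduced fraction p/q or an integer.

class = planetary set [G3 = 13+2·22 = 57; Willis about the carrier]
row 1 (train locked, turned with arm): all members turn x
superposition row 2 [arm held]: sun y, ring −(13/57)·y, arm 0
boundary: total ω_sun = x + y = 0 and total ω_arm = x = 1  ⇒  y = -1, x = 1
row 2 ring = −(13/57)·(-1) = 13/57
totals (row 1 + row 2): sun 1 + (-1) = 0, ring 1 + 13/57 = 70/57, arm 1 + 0 = 1
asked cell (row1, ring) = 1

row1: w_G1=1 w_G3=1 w_R=1
row2: w_G1=-1 w_G3=13/57 w_R=0
total: w_G1=0 w_G3=70/57 w_R=1
asked value: 1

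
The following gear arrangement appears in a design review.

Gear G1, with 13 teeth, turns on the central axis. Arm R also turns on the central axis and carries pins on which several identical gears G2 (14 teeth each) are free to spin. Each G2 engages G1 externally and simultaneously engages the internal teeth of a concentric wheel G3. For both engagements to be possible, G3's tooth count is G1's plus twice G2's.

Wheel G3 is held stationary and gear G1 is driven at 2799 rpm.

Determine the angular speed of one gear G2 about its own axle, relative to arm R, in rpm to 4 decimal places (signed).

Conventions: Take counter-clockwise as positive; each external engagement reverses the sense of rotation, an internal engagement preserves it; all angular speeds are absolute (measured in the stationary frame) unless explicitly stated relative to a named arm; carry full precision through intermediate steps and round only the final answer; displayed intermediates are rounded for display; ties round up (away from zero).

topology: planetary set — G1 13T / G2 14T / G3 41T, arm = carrier (Willis)
normalise by the input: solve with ω_sun = 1, then scale by 2799 rpm
ring teeth: 13 + 2·14 = 41
13(ω_sun−ω_arm) = −41(ω_ring−ω_arm),  ω_ring = 0, ω_sun = 1
13(1−ω_arm) = −41(0−ω_arm)  ⇒  54·ω_arm = 13  ⇒  ω_arm = 13/54
sun–planet mesh: 13·(1−13/54) = −14·(ω_p−ω_arm)  ⇒  ω_p−ω_arm = -533/756
scale: ω_p−ω_arm = -533/756 × 2799 rpm = -1973.3690 rpm

-1973.3690 rpm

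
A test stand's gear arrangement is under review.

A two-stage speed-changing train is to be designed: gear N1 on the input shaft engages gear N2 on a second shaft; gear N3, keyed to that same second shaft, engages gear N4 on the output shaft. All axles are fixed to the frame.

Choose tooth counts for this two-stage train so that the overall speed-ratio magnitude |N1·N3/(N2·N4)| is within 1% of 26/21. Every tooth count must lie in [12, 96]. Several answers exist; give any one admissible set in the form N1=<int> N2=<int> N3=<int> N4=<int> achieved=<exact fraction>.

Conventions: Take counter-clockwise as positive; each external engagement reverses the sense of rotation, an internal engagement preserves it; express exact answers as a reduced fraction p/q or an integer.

topology: fixed-axis compound train — 2 stages, target 26/21
target = 26/21 in lowest terms: an exact hit needs N1·N3 = k·26 and N2·N4 = k·21 for one integer k, every count in [12, 96]; additionally prefer no 1:1 stage (N1 ≠ N2, N3 ≠ N4)
k = 1…7: no 1:1-free in-range split of k·26 and k·21 into factor pairs; take k = 8
k = 8: N1·N3 = 208 = 13·16, N2·N4 = 168 = 12·14
achieved = 13·16/(12·14) = 26/21; |achieved − target| = 0 ≤ 13/1050 ✓

N1=13 N2=12 N3=16 N4=14 achieved=26/21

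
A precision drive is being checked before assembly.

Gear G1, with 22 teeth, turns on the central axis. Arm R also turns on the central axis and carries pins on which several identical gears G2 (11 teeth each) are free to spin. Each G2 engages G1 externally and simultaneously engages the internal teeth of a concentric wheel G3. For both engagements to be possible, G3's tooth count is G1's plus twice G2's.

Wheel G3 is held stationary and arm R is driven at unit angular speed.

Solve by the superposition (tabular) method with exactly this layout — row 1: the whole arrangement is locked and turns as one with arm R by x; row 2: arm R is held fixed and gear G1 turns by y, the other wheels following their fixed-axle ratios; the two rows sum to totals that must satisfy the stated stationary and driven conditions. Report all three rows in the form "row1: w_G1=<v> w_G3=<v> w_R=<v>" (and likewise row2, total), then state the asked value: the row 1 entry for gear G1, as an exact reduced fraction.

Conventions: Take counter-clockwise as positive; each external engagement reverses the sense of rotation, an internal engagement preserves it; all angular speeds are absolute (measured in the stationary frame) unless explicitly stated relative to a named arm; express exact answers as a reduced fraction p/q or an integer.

recognized (axles ride arm R): planetary set, 22/11/44 teeth
row 1 — lock + rotate with arm: ω_sun = ω_ring = ω_arm = x
row 2: sun turns y, ring = −(22/44)·y, arm 0
boundary: total ω_ring = x − (22/44)·y = 0 and total ω_arm = x = 1  ⇒  y = 2, x = 1
row 2 ring = −(22/44)·2 = -1
totals (row 1 + row 2): sun 1 + 2 = 3, ring 1 + (-1) = 0, arm 1 + 0 = 1
asked cell (row1, sun) = 1

row1: w_G1=1 w_G3=1 w_R=1
row2: w_G1=2 w_G3=-1 w_R=0
total: w_G1=3 w_G3=0 w_R=1
asked value: 1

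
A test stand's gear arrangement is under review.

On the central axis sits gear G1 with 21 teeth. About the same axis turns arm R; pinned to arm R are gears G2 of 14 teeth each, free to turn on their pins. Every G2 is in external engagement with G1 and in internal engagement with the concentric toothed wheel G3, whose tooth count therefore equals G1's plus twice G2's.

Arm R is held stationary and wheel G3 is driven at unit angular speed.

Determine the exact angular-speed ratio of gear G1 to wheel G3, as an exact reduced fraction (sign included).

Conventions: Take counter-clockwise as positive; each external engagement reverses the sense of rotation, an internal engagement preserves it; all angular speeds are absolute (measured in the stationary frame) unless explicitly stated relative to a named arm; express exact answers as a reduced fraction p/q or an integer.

planetary set (21T centre, 14T on arm, 49T internal) — Willis relation
ring teeth: 21 + 2·14 = 49
21(ω_sun−ω_arm) = −49(ω_ring−ω_arm),  ω_arm = 0, ω_ring = 1
ω_sun = 0 − (49/21)(1−0) = -7/3
ω_out/ω_in = -7/3

-7/3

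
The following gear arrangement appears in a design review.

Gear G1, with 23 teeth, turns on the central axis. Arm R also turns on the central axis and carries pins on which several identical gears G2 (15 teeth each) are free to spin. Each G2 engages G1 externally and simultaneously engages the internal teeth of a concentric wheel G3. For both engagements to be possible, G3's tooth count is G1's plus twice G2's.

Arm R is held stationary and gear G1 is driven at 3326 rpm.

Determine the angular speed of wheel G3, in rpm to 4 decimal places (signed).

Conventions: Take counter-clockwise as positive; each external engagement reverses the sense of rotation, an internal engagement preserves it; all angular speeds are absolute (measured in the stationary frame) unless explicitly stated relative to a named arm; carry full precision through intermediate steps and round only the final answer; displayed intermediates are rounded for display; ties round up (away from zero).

-1443.3585 rpm

class = planetary set [G3 = 23+2·15 = 53; Willis about the carrier]
normalise by the input: solve with ω_sun = 1, then scale by 3326 rpm
ring teeth: 23 + 2·15 = 53
23(ω_sun−ω_arm) = −53(ω_ring−ω_arm),  ω_arm = 0, ω_sun = 1
ω_ring = 0 − (23/53)(1−0) = -23/53
scale: ω_ring = -23/53 × 3326 rpm = -1443.3585 rpm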